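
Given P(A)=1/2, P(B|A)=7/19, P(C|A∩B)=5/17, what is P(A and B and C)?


P(A∩B∩C) = P(A) * P(B|A) * P(C|A∩B)
= 1/2 * 7/19 * 5/17
= 7/38 * 5/17 = 35/646

35/646


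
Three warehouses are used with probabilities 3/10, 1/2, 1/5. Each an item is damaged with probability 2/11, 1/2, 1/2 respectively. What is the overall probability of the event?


P(A) = P(A|B1)P(B1) + P(A|B2)P(B2) + P(A|B3)P(B3)
= 2/11*3/10 + 1/2*1/2 + 1/2*1/5
= 3/55 + 1/4 + 1/10 = 89/220

89/220


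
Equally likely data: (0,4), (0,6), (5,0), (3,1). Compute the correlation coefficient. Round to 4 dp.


Cov(X,Y) = -4.7500, Var(X) = 4.5000, Var(Y) = 5.6875
rho = Cov/(sqrt(VarX)*sqrt(VarY)) = -0.9389

-0.9389


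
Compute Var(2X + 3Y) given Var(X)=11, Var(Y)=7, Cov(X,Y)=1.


Var(2X + 3Y) = 2^2*Var(X) + 3^2*Var(Y) + 2*2*3*Cov(X,Y)
= 4*11 + 9*7 + 12*1
= 44 + 63 + 12 = 119

119


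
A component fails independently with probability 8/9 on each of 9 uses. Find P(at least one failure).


P(at least one) = 1 - P(none)
P(none) = (1 - 8/9)^9 = (1/9)^9 = 1/387420489
P(at least one) = 1 - 1/387420489 = 387420488/387420489

387420488/387420489


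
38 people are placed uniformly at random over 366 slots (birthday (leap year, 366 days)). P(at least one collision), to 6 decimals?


P(all different) = prod((366-i)/366 for i=0..37) = 0.136703
P(at least one match) = 1 - 0.136703 = 0.863297

0.863297


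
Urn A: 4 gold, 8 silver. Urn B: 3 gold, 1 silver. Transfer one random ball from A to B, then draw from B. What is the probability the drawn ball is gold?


P(transfer gold) = 4/12 = 1/3; P(transfer silver) = 2/3
If gold transferred: Urn II has 4 gold of 5, so P(gold|gold moved) = 4/5
If silver transferred: Urn II has 3 gold of 5, so P(gold|silver moved) = 3/5
By total probability: P(gold) = 1/3*4/5 + 2/3*3/5 = 2/3

2/3


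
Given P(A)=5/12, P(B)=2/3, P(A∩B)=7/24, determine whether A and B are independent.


P(A)*P(B) = 5/12*2/3 = 5/18
P(A∩B) = 7/24 != 5/18, so not independent

No, A and B are not independent


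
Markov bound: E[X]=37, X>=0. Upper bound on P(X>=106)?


Markov: P(X >= a) <= E[X]/a
P(X >= 106) <= 37/106

37/106


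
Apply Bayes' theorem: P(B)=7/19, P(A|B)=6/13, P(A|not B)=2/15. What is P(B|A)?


P(A) = P(A|B)P(B) + P(A|B')P(B') = 6/13*7/19 + 2/15*12/19 = 314/1235
P(B|A) = P(A|B)P(B)/P(A) = (42/247)/(314/1235) = 105/157

105/157


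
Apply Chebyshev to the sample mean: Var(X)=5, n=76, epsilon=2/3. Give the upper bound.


Var(Xbar) = Var(X)/n = 5/76
Chebyshev: P(|Xbar-mu| >= 2/3) <= Var(Xbar)/(2/3)^2 = (5/76)/(4/9) = 45/304

45/304


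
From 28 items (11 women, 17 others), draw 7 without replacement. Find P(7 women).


P(X=7) = C(11,7)*C(17,0) / C(28,7)
= 330*1 / 1184040
= 330/1184040 = 1/3588

1/3588


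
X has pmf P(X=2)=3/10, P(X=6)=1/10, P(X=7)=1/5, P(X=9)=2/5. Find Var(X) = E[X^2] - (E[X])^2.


E[X] = 31/5, E[X^2] = 47
Var(X) = E[X^2] - (E[X])^2 = 47 - (31/5)^2 = 214/25

214/25


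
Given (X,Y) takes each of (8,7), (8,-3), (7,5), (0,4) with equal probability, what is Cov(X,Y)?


E[X]=23/4, E[Y]=13/4, E[XY]=67/4
Cov(X,Y) = E[XY] - E[X]E[Y] = 67/4 - 23/4*13/4 = -31/16

-31/16


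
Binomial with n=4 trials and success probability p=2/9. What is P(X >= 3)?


P(X>=3) = P(X=3) + P(X=4)
= 224/6561 + 16/6561
= 80/2187

80/2187


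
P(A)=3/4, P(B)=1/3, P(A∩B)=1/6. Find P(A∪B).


P(A∪B) = P(A) + P(B) - P(A∩B)
= 3/4 + 1/3 - 1/6 = 11/12

11/12


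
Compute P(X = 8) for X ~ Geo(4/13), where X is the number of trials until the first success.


P(X=8) = (1-p)^7 * p = (9/13)^7 * 4/13
= 4782969/62748517 * 4/13 = 19131876/815730721

19131876/815730721


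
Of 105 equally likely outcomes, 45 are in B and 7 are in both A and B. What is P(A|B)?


P(A|B) = P(A∩B)/P(B) = (7/105)/(45/105) = 7/45

7/45


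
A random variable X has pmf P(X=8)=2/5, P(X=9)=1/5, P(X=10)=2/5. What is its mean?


E[X] = sum(x * P(x))
= 8*2/5 + 9*1/5 + 10*2/5
= 9

9


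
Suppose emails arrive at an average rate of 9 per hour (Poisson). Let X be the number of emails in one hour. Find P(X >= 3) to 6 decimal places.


P(X>=3) = 1 - P(X<=2) = 1 - (e^(-9)*9^0/0! + e^(-9)*9^1/1! + e^(-9)*9^2/2!)
≈ 1 - (0.0001234098 + 0.0011106882 + 0.0049980971)
= 1 - 0.0062321951 = 0.9937678049
≈ 0.993768

0.993768


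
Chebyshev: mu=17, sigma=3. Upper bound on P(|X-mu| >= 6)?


k = 6/3 = 2
Chebyshev: P(|X-mu| >= k*sigma) <= 1/k^2 = 1/2^2 = 1/4

1/4


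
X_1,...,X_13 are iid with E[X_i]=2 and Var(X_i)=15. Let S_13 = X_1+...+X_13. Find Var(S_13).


By independence, Var(S_n) = n*Var(X_1) = 13*15 = 195

195


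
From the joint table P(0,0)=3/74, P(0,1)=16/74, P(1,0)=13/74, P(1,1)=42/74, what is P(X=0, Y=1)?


Read from table: P(X=0, Y=1) = 16/74 = 8/37

8/37


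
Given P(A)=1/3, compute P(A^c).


P(A') = 1 - P(A) = 1 - 1/3 = 2/3

2/3


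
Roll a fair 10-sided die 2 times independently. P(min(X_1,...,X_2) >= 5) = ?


P(min >= 5) = P(all X_i >= 5) = (P(X_1 >= 5))^2
= (6/10)^2 = (3/5)^2 = 9/25

9/25


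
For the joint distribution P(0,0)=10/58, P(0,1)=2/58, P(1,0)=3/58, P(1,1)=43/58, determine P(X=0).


P(X=0) = P(0,0)+P(0,1) = 10/58 + 2/58 = 12/58 = 6/29

6/29


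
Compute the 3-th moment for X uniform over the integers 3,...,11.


E[X^3] = (1/9) * sum(x^3 for x=3..11)
= 4347/9 = 483

483


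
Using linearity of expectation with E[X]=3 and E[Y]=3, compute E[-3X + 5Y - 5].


E[-3X + 5Y - 5] = -3*E[X] + 5*E[Y] - 5
= (-3)*(3) + (5)*(3) + (-5)
= -9 + 15 - 5 = 1

1


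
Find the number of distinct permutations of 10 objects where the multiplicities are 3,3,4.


10! = 3628800
Denominator: 3!=6 * 3!=6 * 4!=24
Coefficient = 3628800 / 864 = 4200

4200


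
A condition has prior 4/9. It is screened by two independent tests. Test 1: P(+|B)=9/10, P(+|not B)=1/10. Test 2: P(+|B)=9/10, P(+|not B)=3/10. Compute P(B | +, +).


After test 1: P(+) = 9/10*4/9 + 1/10*5/9 = 41/90
P(B|+) = (2/5)/(41/90) = 36/41
After test 2 (use post1 as new prior): P(+) = 9/10*36/41 + 3/10*5/41 = 339/410
P(B|+,+) = (162/205)/(339/410) = 108/113

108/113


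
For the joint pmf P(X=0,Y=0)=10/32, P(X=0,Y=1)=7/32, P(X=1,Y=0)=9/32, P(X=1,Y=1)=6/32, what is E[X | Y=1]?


P(Y=1) = 13/32
E[X|Y=1] = (0*7 + 1*6)/13 = 6/13

6/13


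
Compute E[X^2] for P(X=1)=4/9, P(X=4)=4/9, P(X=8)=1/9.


E[X^2] = sum(g(x)*P(x))
= 1*4/9 + 16*4/9 + 64*1/9
= 44/3

44/3


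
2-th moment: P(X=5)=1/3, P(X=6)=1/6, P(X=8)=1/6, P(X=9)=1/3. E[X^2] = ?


E[X^2] = sum(x^2 * P(x))
= 25*1/3 + 36*1/6 + 64*1/6 + 81*1/3
= 52

52


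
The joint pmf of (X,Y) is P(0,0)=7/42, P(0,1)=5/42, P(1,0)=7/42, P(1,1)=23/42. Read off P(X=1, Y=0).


Read from table: P(X=1, Y=0) = 7/42 = 1/6

1/6


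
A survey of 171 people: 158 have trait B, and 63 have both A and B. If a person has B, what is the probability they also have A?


P(A|B) = P(A∩B)/P(B) = (63/171)/(158/171) = 63/158

63/158


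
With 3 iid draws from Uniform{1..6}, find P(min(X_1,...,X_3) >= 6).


P(min >= 6) = P(all X_i >= 6) = (P(X_1 >= 6))^3
= (1/6)^3 = 1/216

1/216


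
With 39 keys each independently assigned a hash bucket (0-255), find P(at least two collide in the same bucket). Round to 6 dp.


P(all different) = prod((256-i)/256 for i=0..38) = 0.047281
P(at least one match) = 1 - 0.047281 = 0.952719

0.952719


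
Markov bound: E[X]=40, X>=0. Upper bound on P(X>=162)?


Markov: P(X >= a) <= E[X]/a
P(X >= 162) <= 40/162 = 20/81

20/81


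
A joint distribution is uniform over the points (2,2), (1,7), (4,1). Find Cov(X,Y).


E[X]=7/3, E[Y]=10/3, E[XY]=5
Cov(X,Y) = E[XY] - E[X]E[Y] = 5 - 7/3*10/3 = -25/9

-25/9


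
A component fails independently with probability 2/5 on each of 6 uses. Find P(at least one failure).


P(at least one) = 1 - P(none)
P(none) = (1 - 2/5)^6 = (3/5)^6 = 729/15625
P(at least one) = 1 - 729/15625 = 14896/15625

14896/15625


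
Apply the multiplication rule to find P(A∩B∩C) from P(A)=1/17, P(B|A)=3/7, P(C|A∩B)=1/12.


P(A∩B∩C) = P(A) * P(B|A) * P(C|A∩B)
= 1/17 * 3/7 * 1/12
= 3/119 * 1/12 = 1/476

1/476


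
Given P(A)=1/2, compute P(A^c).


P(A') = 1 - P(A) = 1 - 1/2 = 1/2

1/2


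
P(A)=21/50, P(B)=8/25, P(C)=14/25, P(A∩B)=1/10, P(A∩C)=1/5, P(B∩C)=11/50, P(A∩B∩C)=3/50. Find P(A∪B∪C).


P(A∪B∪C) = P(A)+P(B)+P(C) - P(AB)-P(AC)-P(BC) + P(ABC)
= 21/50+8/25+14/25 - 1/10-1/5-11/50 + 3/50
= 21/25

21/25


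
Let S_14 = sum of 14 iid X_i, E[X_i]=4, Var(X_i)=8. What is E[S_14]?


E[S_n] = n*E[X_1] = 14*4 = 56

56


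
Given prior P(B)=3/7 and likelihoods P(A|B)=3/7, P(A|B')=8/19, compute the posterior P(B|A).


P(A) = P(A|B)P(B) + P(A|B')P(B') = 3/7*3/7 + 8/19*4/7 = 395/931
P(B|A) = P(A|B)P(B)/P(A) = (9/49)/(395/931) = 171/395

171/395


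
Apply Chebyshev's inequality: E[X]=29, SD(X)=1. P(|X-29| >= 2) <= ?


k = 2/1 = 2
Chebyshev: P(|X-mu| >= k*sigma) <= 1/k^2 = 1/2^2 = 1/4

1/4


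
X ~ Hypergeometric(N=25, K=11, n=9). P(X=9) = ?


P(X=9) = C(11,9)*C(14,0) / C(25,9)
= 55*1 / 2042975
= 55/2042975 = 1/37145

1/37145


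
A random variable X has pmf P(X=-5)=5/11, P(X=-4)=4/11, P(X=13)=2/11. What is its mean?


E[X] = sum(x * P(x))
= -5*5/11 - 4*4/11 + 13*2/11
= -15/11

-15/11


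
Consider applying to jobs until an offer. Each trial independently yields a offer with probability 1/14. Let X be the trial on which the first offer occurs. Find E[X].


For geometric (trials until first success), E[X] = 1/p = 1/(1/14) = 14

14


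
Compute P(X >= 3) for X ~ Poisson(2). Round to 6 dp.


P(X>=3) = 1 - P(X<=2) = 1 - (e^(-2)*2^0/0! + e^(-2)*2^1/1! + e^(-2)*2^2/2!)
≈ 1 - (0.1353352832 + 0.2706705665 + 0.2706705665)
= 1 - 0.6766764162 = 0.3233235838
≈ 0.323324

0.323324


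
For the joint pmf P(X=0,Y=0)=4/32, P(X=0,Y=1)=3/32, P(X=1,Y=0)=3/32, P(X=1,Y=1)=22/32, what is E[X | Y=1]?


P(Y=1) = 25/32
E[X|Y=1] = (0*3 + 1*22)/25 = 22/25

22/25


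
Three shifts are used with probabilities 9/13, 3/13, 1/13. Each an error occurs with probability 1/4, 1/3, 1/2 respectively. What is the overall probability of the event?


P(A) = P(A|B1)P(B1) + P(A|B2)P(B2) + P(A|B3)P(B3)
= 1/4*9/13 + 1/3*3/13 + 1/2*1/13
= 9/52 + 1/13 + 1/26 = 15/52

15/52


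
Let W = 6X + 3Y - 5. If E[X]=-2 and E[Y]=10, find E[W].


E[6X + 3Y - 5] = 6*E[X] + 3*E[Y] - 5
= (6)*(-2) + (3)*(10) + (-5)
= -12 + 30 - 5 = 13

13


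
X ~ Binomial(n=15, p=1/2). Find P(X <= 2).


P(X<=2) = P(X=0) + P(X=1) + P(X=2)
= 1/32768 + 15/32768 + 105/32768
= 121/32768

121/32768


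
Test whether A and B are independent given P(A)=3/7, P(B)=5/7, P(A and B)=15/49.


P(A)*P(B) = 3/7*5/7 = 15/49
P(A∩B) = 15/49, which equals P(A)P(B), so independent

Yes, A and B are independent


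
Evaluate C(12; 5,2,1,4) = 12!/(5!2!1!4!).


12! = 479001600
Denominator: 5!=120 * 2!=2 * 1!=1 * 4!=24
Coefficient = 479001600 / 5760 = 83160

83160


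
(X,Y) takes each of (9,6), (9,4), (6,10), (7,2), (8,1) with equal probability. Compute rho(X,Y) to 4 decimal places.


Cov(X,Y) = -1.4800, Var(X) = 1.3600, Var(Y) = 10.2400
rho = Cov/(sqrt(VarX)*sqrt(VarY)) = -0.3966

-0.3966


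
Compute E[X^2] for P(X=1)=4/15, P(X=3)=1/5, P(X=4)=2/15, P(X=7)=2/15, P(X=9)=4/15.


E[X^2] = sum(g(x)*P(x))
= 1*4/15 + 9*1/5 + 16*2/15 + 49*2/15 + 81*4/15
= 97/3

97/3


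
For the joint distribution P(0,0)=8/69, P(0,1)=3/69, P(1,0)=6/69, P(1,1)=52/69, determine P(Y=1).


P(Y=1) = P(0,1)+P(1,1) = 3/69 + 52/69 = 55/69

55/69


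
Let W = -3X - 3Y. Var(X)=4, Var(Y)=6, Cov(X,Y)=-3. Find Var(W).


Var(-3X - 3Y) = (-3)^2*Var(X) + (-3)^2*Var(Y) + 2*(-3)*(-3)*Cov(X,Y)
= 9*4 + 9*6 + 18*(-3)
= 36 + 54 - 54 = 36

36


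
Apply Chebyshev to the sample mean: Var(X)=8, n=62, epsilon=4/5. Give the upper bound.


Var(Xbar) = Var(X)/n = 8/62
Chebyshev: P(|Xbar-mu| >= 4/5) <= Var(Xbar)/(4/5)^2 = (4/31)/(16/25) = 25/124

25/124


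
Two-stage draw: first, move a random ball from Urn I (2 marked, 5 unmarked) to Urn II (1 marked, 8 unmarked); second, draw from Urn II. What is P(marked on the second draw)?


P(transfer marked) = 2/7; P(transfer unmarked) = 5/7
If marked transferred: Urn II has 2 marked of 10, so P(marked|marked moved) = 1/5
If unmarked transferred: Urn II has 1 marked of 10, so P(marked|unmarked moved) = 1/10
By total probability: P(marked) = 2/7*1/5 + 5/7*1/10 = 9/70

9/70


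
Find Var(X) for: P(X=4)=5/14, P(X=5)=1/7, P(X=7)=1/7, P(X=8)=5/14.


E[X] = 6, E[X^2] = 274/7
Var(X) = E[X^2] - (E[X])^2 = 274/7 - (6)^2 = 22/7

22/7


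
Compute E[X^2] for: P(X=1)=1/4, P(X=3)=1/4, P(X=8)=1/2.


E[X^2] = sum(x^2 * P(x))
= 1*1/4 + 9*1/4 + 64*1/2
= 69/2

69/2


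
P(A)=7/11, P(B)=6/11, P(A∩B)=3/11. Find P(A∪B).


P(A∪B) = P(A) + P(B) - P(A∩B)
= 7/11 + 6/11 - 3/11 = 10/11

10/11


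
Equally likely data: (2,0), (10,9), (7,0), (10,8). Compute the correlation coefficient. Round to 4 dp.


Cov(X,Y) = 11.6875, Var(X) = 10.6875, Var(Y) = 18.1875
rho = Cov/(sqrt(VarX)*sqrt(VarY)) = 0.8383

0.8383


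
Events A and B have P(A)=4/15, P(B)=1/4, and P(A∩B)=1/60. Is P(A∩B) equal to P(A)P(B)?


P(A)*P(B) = 4/15*1/4 = 1/15
P(A∩B) = 1/60 != 1/15, so not independent

No, A and B are not independent


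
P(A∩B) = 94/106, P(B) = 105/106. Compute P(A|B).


P(A|B) = P(A∩B)/P(B) = (94/106)/(105/106) = 94/105

94/105


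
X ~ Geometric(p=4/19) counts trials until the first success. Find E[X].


For geometric (trials until first success), E[X] = 1/p = 1/(4/19) = 19/4

19/4


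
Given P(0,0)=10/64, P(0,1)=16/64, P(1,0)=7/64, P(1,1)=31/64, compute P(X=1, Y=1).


Read from table: P(X=1, Y=1) = 31/64

31/64


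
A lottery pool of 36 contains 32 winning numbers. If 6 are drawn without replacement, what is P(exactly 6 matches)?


P(X=6) = C(32,6)*C(4,0) / C(36,6)
= 906192*1 / 1947792
= 906192/1947792 = 87/187

87/187


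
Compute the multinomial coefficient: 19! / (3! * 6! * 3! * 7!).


19! = 121645100408832000
Denominator: 3!=6 * 6!=720 * 3!=6 * 7!=5040
Coefficient = 121645100408832000 / 130636800 = 931170240

931170240


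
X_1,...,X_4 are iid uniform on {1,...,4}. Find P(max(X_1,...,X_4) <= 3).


P(max <= 3) = P(all X_i <= 3) = (P(X_1 <= 3))^4
= (3/4)^4 = 81/256

81/256


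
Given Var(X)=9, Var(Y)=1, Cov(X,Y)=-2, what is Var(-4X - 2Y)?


Var(-4X - 2Y) = (-4)^2*Var(X) + (-2)^2*Var(Y) + 2*(-4)*(-2)*Cov(X,Y)
= 16*9 + 4*1 + 16*(-2)
= 144 + 4 - 32 = 116

116


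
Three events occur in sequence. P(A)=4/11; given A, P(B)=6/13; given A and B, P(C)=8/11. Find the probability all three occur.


P(A∩B∩C) = P(A) * P(B|A) * P(C|A∩B)
= 4/11 * 6/13 * 8/11
= 24/143 * 8/11 = 192/1573

192/1573


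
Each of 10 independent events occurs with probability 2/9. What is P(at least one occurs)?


P(at least one) = 1 - P(none)
P(none) = (1 - 2/9)^10 = (7/9)^10 = 282475249/3486784401
P(at least one) = 1 - 282475249/3486784401 = 3204309152/3486784401

3204309152/3486784401


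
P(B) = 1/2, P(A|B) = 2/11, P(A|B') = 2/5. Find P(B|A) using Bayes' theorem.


P(A) = P(A|B)P(B) + P(A|B')P(B') = 2/11*1/2 + 2/5*1/2 = 16/55
P(B|A) = P(A|B)P(B)/P(A) = (1/11)/(16/55) = 5/16

5/16


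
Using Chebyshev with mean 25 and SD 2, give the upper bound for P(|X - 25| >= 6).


k = 6/2 = 3
Chebyshev: P(|X-mu| >= k*sigma) <= 1/k^2 = 1/3^2 = 1/9

1/9


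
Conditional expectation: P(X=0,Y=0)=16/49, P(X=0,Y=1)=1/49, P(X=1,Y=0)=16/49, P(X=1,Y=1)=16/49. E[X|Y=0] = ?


P(Y=0) = 32/49
E[X|Y=0] = (0*16 + 1*16)/32 = 16/32 = 1/2

1/2


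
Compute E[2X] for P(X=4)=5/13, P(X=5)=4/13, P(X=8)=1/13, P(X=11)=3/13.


E[2X] = sum(g(x)*P(x))
= 8*5/13 + 10*4/13 + 16*1/13 + 22*3/13
= 162/13

162/13


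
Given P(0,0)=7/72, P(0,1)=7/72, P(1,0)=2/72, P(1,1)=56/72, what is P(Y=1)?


P(Y=1) = P(0,1)+P(1,1) = 7/72 + 56/72 = 63/72 = 7/8

7/8


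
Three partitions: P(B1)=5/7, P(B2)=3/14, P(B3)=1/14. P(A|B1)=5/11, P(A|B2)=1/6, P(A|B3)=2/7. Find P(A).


P(A) = P(A|B1)P(B1) + P(A|B2)P(B2) + P(A|B3)P(B3)
= 5/11*5/7 + 1/6*3/14 + 2/7*1/14
= 25/77 + 1/28 + 1/49 = 821/2156

821/2156


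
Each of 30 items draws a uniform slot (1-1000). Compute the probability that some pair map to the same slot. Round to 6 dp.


P(all different) = prod((1000-i)/1000 for i=0..29) = 0.644461
P(at least one match) = 1 - 0.644461 = 0.355539

0.355539


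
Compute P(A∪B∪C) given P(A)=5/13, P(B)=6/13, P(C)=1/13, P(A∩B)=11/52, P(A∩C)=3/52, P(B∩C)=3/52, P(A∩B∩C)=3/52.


P(A∪B∪C) = P(A)+P(B)+P(C) - P(AB)-P(AC)-P(BC) + P(ABC)
= 5/13+6/13+1/13 - 11/52-3/52-3/52 + 3/52
= 17/26

17/26


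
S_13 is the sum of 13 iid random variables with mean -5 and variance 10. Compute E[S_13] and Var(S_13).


E[S_n] = n*mu = 13*-5 = -65
Var(S_n) = n*sigma^2 = 13*10 = 130

E[S_13]=-65, Var(S_13)=130


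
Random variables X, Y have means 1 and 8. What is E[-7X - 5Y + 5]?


E[-7X - 5Y + 5] = -7*E[X] - 5*E[Y] + 5
= (-7)*(1) + (-5)*(8) + (5)
= -7 - 40 + 5 = -42

-42


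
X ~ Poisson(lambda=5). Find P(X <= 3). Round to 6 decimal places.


P(X<=3) = e^(-5)*5^0/0! + e^(-5)*5^1/1! + e^(-5)*5^2/2! + e^(-5)*5^3/3!
≈ 0.0067379470 + 0.0336897350 + 0.0842243375 + 0.1403738958
= 0.2650259153
≈ 0.265026

0.265026


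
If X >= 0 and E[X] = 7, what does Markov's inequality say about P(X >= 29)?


Markov: P(X >= a) <= E[X]/a
P(X >= 29) <= 7/29

7/29


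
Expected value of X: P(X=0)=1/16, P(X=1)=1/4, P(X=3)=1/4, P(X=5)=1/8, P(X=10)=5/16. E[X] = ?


E[X] = sum(x * P(x))
= 0*1/16 + 1*1/4 + 3*1/4 + 5*1/8 + 10*5/16
= 19/4

19/4


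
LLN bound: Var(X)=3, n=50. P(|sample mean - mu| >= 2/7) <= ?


Var(Xbar) = Var(X)/n = 3/50
Chebyshev: P(|Xbar-mu| >= 2/7) <= Var(Xbar)/(2/7)^2 = (3/50)/(4/49) = 147/200

147/200


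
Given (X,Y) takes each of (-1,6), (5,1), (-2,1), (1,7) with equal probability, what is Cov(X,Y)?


E[X]=3/4, E[Y]=15/4, E[XY]=1
Cov(X,Y) = E[XY] - E[X]E[Y] = 1 - 3/4*15/4 = -29/16

-29/16


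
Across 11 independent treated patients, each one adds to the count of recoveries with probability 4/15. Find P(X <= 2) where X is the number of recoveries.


P(X<=2) = P(X=0) + P(X=1) + P(X=2)
= 285311670611/8649755859375 + 1141246682444/8649755859375 + 414998793616/1729951171875
= 25937424601/64072265625

25937424601/64072265625


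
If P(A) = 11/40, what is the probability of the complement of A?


P(A') = 1 - P(A) = 1 - 11/40 = 29/40

29/40


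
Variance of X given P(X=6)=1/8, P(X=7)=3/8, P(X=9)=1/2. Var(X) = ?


E[X] = 63/8, E[X^2] = 507/8
Var(X) = E[X^2] - (E[X])^2 = 507/8 - (63/8)^2 = 87/64

87/64


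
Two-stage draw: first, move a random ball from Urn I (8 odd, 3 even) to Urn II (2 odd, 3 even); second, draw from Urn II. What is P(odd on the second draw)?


P(transfer odd) = 8/11; P(transfer even) = 3/11
If odd transferred: Urn II has 3 odd of 6, so P(odd|odd moved) = 1/2
If even transferred: Urn II has 2 odd of 6, so P(odd|even moved) = 1/3
By total probability: P(odd) = 8/11*1/2 + 3/11*1/3 = 5/11

5/11


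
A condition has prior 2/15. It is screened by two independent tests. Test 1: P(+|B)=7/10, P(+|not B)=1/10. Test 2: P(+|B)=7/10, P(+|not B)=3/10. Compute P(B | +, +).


After test 1: P(+) = 7/10*2/15 + 1/10*13/15 = 9/50
P(B|+) = (7/75)/(9/50) = 14/27
After test 2 (use post1 as new prior): P(+) = 7/10*14/27 + 3/10*13/27 = 137/270
P(B|+,+) = (49/135)/(137/270) = 98/137

98/137


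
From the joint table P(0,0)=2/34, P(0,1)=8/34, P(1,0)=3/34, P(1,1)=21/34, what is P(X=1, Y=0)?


Read from table: P(X=1, Y=0) = 3/34

3/34


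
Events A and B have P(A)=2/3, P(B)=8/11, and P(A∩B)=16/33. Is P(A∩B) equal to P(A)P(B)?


P(A)*P(B) = 2/3*8/11 = 16/33
P(A∩B) = 16/33, which equals P(A)P(B), so independent

Yes, A and B are independent


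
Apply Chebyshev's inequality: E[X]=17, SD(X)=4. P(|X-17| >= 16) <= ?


k = 16/4 = 4
Chebyshev: P(|X-mu| >= k*sigma) <= 1/k^2 = 1/4^2 = 1/16

1/16


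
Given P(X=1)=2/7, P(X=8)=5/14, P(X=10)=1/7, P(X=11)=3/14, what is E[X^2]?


E[X^2] = sum(g(x)*P(x))
= 1*2/7 + 64*5/14 + 100*1/7 + 121*3/14
= 887/14

887/14


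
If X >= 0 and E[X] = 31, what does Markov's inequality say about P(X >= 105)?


Markov: P(X >= a) <= E[X]/a
P(X >= 105) <= 31/105

31/105


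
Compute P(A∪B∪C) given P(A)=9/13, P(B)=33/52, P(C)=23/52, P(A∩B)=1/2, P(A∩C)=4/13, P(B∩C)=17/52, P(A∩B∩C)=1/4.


P(A∪B∪C) = P(A)+P(B)+P(C) - P(AB)-P(AC)-P(BC) + P(ABC)
= 9/13+33/52+23/52 - 1/2-4/13-17/52 + 1/4
= 23/26

23/26


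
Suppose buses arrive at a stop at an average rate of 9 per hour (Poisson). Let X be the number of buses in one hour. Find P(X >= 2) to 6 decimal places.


P(X>=2) = 1 - P(X<=1) = 1 - (e^(-9)*9^0/0! + e^(-9)*9^1/1!)
≈ 1 - (0.0001234098 + 0.0011106882)
= 1 - 0.0012340980 = 0.9987659020
≈ 0.998766

0.998766


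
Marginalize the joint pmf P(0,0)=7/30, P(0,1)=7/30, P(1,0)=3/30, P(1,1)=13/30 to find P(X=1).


P(X=1) = P(1,0)+P(1,1) = 3/30 + 13/30 = 16/30 = 8/15

8/15


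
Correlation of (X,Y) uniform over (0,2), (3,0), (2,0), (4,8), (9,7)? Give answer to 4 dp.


Cov(X,Y) = 6.7600, Var(X) = 9.0400, Var(Y) = 11.8400
rho = Cov/(sqrt(VarX)*sqrt(VarY)) = 0.6534

0.6534


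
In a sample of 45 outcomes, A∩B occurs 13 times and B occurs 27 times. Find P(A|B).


P(A|B) = P(A∩B)/P(B) = (13/45)/(27/45) = 13/27

13/27


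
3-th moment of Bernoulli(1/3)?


For Bernoulli: X in {0,1}
E[X^3] = 0^3*(1-1/3) + 1^3*1/3 = 1/3

1/3


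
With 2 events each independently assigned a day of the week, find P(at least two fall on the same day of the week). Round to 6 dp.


P(all different) = prod((7-i)/7 for i=0..1) = 0.857143
P(at least one match) = 1 - 0.857143 = 0.142857

0.142857


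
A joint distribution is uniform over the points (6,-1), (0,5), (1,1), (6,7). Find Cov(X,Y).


E[X]=13/4, E[Y]=3, E[XY]=37/4
Cov(X,Y) = E[XY] - E[X]E[Y] = 37/4 - 13/4*3 = -1/2

-1/2


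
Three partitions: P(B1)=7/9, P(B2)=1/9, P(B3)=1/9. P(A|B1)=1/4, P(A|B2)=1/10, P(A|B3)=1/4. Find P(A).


P(A) = P(A|B1)P(B1) + P(A|B2)P(B2) + P(A|B3)P(B3)
= 1/4*7/9 + 1/10*1/9 + 1/4*1/9
= 7/36 + 1/90 + 1/36 = 7/30

7/30


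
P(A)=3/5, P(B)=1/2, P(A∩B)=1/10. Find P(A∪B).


P(A∪B) = P(A) + P(B) - P(A∩B)
= 3/5 + 1/2 - 1/10 = 1

1


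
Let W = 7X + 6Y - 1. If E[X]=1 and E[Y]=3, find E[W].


E[7X + 6Y - 1] = 7*E[X] + 6*E[Y] - 1
= (7)*(1) + (6)*(3) + (-1)
= 7 + 18 - 1 = 24

24


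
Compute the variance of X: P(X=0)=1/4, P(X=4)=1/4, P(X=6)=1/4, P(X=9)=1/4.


E[X] = 19/4, E[X^2] = 133/4
Var(X) = E[X^2] - (E[X])^2 = 133/4 - (19/4)^2 = 171/16

171/16


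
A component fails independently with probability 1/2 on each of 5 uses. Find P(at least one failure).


P(at least one) = 1 - P(none)
P(none) = (1 - 1/2)^5 = (1/2)^5 = 1/32
P(at least one) = 1 - 1/32 = 31/32

31/32


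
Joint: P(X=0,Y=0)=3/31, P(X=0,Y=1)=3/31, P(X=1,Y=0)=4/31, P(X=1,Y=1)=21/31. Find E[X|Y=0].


P(Y=0) = 7/31
E[X|Y=0] = (0*3 + 1*4)/7 = 4/7

4/7


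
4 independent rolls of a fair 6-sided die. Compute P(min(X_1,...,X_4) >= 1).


P(min >= 1) = P(all X_i >= 1) = (P(X_1 >= 1))^4
= (6/6)^4 = 1^4 = 1

1


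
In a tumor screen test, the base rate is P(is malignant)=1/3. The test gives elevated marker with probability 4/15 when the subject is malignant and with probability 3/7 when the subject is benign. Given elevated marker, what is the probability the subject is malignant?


P(A) = P(A|B)P(B) + P(A|B')P(B') = 4/15*1/3 + 3/7*2/3 = 118/315
P(B|A) = P(A|B)P(B)/P(A) = (4/45)/(118/315) = 14/59

14/59


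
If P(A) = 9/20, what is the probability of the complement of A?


P(A') = 1 - P(A) = 1 - 9/20 = 11/20

11/20


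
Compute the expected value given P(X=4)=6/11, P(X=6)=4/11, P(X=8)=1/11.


E[X] = sum(x * P(x))
= 4*6/11 + 6*4/11 + 8*1/11
= 56/11

56/11


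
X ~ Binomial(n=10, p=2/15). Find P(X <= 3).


P(X<=3) = P(X=0) + P(X=1) + P(X=2) + P(X=3)
= 137858491849/576650390625 + 42417997492/115330078125 + 3262922884/12814453125 + 4015905088/38443359375
= 185672861803/192216796875

185672861803/192216796875


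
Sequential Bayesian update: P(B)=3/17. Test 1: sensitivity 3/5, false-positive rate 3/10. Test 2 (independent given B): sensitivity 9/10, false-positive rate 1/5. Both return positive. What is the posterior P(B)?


After test 1: P(+) = 3/5*3/17 + 3/10*14/17 = 6/17
P(B|+) = (9/85)/(6/17) = 3/10
After test 2 (use post1 as new prior): P(+) = 9/10*3/10 + 1/5*7/10 = 41/100
P(B|+,+) = (27/100)/(41/100) = 27/41

27/41


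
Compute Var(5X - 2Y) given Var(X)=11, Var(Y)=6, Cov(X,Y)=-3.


Var(5X - 2Y) = 5^2*Var(X) + (-2)^2*Var(Y) + 2*5*(-2)*Cov(X,Y)
= 25*11 + 4*6 - 20*(-3)
= 275 + 24 + 60 = 359

359


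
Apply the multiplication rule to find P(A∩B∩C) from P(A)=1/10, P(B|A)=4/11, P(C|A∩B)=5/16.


P(A∩B∩C) = P(A) * P(B|A) * P(C|A∩B)
= 1/10 * 4/11 * 5/16
= 2/55 * 5/16 = 1/88

1/88


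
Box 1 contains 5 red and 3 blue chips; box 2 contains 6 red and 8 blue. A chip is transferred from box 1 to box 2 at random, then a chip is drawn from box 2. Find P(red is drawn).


P(transfer red) = 5/8; P(transfer blue) = 3/8
If red transferred: Urn II has 7 red of 15, so P(red|red moved) = 7/15
If blue transferred: Urn II has 6 red of 15, so P(red|blue moved) = 2/5
By total probability: P(red) = 5/8*7/15 + 3/8*2/5 = 53/120

53/120


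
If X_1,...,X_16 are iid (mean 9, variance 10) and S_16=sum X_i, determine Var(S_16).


By independence, Var(S_n) = n*Var(X_1) = 16*10 = 160

160


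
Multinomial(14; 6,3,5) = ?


14! = 87178291200
Denominator: 6!=720 * 3!=6 * 5!=120
Coefficient = 87178291200 / 518400 = 168168

168168


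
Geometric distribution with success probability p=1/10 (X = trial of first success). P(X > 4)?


P(X > 4) = P(first 4 trials all fail) = (1-p)^4 = (9/10)^4 = 6561/10000

6561/10000


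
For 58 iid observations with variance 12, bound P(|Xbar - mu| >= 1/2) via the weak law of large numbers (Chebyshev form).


Var(Xbar) = Var(X)/n = 12/58
Chebyshev: P(|Xbar-mu| >= 1/2) <= Var(Xbar)/(1/2)^2 = (6/29)/(1/4) = 24/29

24/29


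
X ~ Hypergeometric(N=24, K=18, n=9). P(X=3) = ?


P(X=3) = C(18,3)*C(6,6) / C(24,9)
= 816*1 / 1307504
= 816/1307504 = 3/4807

3/4807


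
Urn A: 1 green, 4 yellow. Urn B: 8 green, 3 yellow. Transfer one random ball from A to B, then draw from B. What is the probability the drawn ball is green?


P(transfer green) = 1/5; P(transfer yellow) = 4/5
If green transferred: Urn II has 9 green of 12, so P(green|green moved) = 3/4
If yellow transferred: Urn II has 8 green of 12, so P(green|yellow moved) = 2/3
By total probability: P(green) = 1/5*3/4 + 4/5*2/3 = 41/60

41/60


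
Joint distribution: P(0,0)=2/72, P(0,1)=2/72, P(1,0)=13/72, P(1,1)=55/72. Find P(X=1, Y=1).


Read from table: P(X=1, Y=1) = 55/72

55/72


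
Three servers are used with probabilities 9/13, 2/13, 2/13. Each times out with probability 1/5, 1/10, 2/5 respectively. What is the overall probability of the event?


P(A) = P(A|B1)P(B1) + P(A|B2)P(B2) + P(A|B3)P(B3)
= 1/5*9/13 + 1/10*2/13 + 2/5*2/13
= 9/65 + 1/65 + 4/65 = 14/65

14/65


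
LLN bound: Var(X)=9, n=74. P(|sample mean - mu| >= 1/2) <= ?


Var(Xbar) = Var(X)/n = 9/74
Chebyshev: P(|Xbar-mu| >= 1/2) <= Var(Xbar)/(1/2)^2 = (9/74)/(1/4) = 18/37

18/37


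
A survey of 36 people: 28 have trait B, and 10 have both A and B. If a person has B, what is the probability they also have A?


P(A|B) = P(A∩B)/P(B) = (10/36)/(28/36) = 10/28 = 5/14

5/14


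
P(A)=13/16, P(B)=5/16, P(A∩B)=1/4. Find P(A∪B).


P(A∪B) = P(A) + P(B) - P(A∩B)
= 13/16 + 5/16 - 1/4 = 7/8

7/8


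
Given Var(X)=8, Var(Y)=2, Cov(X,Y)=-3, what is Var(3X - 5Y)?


Var(3X - 5Y) = 3^2*Var(X) + (-5)^2*Var(Y) + 2*3*(-5)*Cov(X,Y)
= 9*8 + 25*2 - 30*(-3)
= 72 + 50 + 90 = 212

212


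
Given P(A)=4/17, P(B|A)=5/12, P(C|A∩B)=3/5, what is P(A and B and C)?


P(A∩B∩C) = P(A) * P(B|A) * P(C|A∩B)
= 4/17 * 5/12 * 3/5
= 5/51 * 3/5 = 1/17

1/17


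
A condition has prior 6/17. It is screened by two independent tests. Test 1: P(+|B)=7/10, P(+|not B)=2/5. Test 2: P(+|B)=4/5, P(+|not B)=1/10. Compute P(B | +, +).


After test 1: P(+) = 7/10*6/17 + 2/5*11/17 = 43/85
P(B|+) = (21/85)/(43/85) = 21/43
After test 2 (use post1 as new prior): P(+) = 4/5*21/43 + 1/10*22/43 = 19/43
P(B|+,+) = (84/215)/(19/43) = 84/95

84/95


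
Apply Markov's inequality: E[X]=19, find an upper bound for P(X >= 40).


Markov: P(X >= a) <= E[X]/a
P(X >= 40) <= 19/40

19/40


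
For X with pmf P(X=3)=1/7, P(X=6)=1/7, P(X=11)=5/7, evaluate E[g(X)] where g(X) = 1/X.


E[1/X] = sum(g(x)*P(x))
= 1/3*1/7 + 1/6*1/7 + 1/11*5/7
= 3/22

3/22


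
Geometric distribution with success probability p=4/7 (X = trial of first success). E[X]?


For geometric (trials until first success), E[X] = 1/p = 1/(4/7) = 7/4

7/4


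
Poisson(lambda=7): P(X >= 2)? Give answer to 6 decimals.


P(X>=2) = 1 - P(X<=1) = 1 - (e^(-7)*7^0/0! + e^(-7)*7^1/1!)
≈ 1 - (0.0009118820 + 0.0063831738)
= 1 - 0.0072950558 = 0.9927049442
≈ 0.992705

0.992705


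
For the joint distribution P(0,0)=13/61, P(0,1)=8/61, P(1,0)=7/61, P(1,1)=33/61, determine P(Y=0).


P(Y=0) = P(0,0)+P(1,0) = 13/61 + 7/61 = 20/61

20/61


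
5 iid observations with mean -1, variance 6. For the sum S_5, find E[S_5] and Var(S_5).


E[S_n] = n*mu = 5*-1 = -5
Var(S_n) = n*sigma^2 = 5*6 = 30

E[S_5]=-5, Var(S_5)=30


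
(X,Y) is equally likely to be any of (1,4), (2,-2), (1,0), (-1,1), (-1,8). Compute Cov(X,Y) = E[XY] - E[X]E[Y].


E[X]=2/5, E[Y]=11/5, E[XY]=-9/5
Cov(X,Y) = E[XY] - E[X]E[Y] = -9/5 - 2/5*11/5 = -67/25

-67/25


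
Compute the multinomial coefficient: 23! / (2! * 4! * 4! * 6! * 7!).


23! = 25852016738884976640000
Denominator: 2!=2 * 4!=24 * 4!=24 * 6!=720 * 7!=5040
Coefficient = 25852016738884976640000 / 4180377600 = 6184134356400

6184134356400


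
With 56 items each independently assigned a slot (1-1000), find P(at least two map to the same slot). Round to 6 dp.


P(all different) = prod((1000-i)/1000 for i=0..55) = 0.208189
P(at least one match) = 1 - 0.208189 = 0.791811

0.791811


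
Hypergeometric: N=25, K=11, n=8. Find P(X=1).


P(X=1) = C(11,1)*C(14,7) / C(25,8)
= 11*3432 / 1081575
= 37752/1081575 = 1144/32775

1144/32775


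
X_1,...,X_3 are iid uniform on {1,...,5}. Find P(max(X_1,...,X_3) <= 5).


P(max <= 5) = P(all X_i <= 5) = (P(X_1 <= 5))^3
= (5/5)^3 = 1^3 = 1

1


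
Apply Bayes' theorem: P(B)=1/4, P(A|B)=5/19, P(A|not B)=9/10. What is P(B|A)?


P(A) = P(A|B)P(B) + P(A|B')P(B') = 5/19*1/4 + 9/10*3/4 = 563/760
P(B|A) = P(A|B)P(B)/P(A) = (5/76)/(563/760) = 50/563

50/563


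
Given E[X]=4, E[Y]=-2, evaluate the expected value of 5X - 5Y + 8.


E[5X - 5Y + 8] = 5*E[X] - 5*E[Y] + 8
= (5)*(4) + (-5)*(-2) + (8)
= 20 + 10 + 8 = 38

38


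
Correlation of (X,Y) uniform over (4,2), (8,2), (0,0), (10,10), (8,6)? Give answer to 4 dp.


Cov(X,Y) = 10.4000, Var(X) = 12.8000, Var(Y) = 12.8000
rho = Cov/(sqrt(VarX)*sqrt(VarY)) = 0.8125

0.8125


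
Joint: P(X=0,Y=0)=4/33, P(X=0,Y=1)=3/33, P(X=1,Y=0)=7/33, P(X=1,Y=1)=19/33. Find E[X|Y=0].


P(Y=0) = 11/33
E[X|Y=0] = (0*4 + 1*7)/11 = 7/11

7/11


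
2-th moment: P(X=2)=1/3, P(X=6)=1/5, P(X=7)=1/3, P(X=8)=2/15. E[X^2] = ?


E[X^2] = sum(x^2 * P(x))
= 4*1/3 + 36*1/5 + 49*1/3 + 64*2/15
= 167/5

167/5


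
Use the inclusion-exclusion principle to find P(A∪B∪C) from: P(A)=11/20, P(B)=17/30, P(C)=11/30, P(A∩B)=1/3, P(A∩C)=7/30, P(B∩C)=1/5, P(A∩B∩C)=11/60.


P(A∪B∪C) = P(A)+P(B)+P(C) - P(AB)-P(AC)-P(BC) + P(ABC)
= 11/20+17/30+11/30 - 1/3-7/30-1/5 + 11/60
= 9/10

9/10


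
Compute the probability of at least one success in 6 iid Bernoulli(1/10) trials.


P(at least one) = 1 - P(none)
P(none) = (1 - 1/10)^6 = (9/10)^6 = 531441/1000000
P(at least one) = 1 - 531441/1000000 = 468559/1000000

468559/1000000


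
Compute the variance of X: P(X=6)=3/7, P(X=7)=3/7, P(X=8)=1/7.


E[X] = 47/7, E[X^2] = 319/7
Var(X) = E[X^2] - (E[X])^2 = 319/7 - (47/7)^2 = 24/49

24/49


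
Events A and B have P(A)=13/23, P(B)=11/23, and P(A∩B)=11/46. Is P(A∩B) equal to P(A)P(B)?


P(A)*P(B) = 13/23*11/23 = 143/529
P(A∩B) = 11/46 != 143/529, so not independent

No, A and B are not independent


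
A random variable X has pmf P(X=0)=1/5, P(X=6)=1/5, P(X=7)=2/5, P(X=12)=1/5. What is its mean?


E[X] = sum(x * P(x))
= 0*1/5 + 6*1/5 + 7*2/5 + 12*1/5
= 32/5

32/5


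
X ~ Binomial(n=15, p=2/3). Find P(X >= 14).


P(X>=14) = P(X=14) + P(X=15)
= 81920/4782969 + 32768/14348907
= 278528/14348907

278528/14348907


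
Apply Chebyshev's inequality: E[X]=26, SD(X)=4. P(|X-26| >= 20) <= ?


k = 20/4 = 5
Chebyshev: P(|X-mu| >= k*sigma) <= 1/k^2 = 1/5^2 = 1/25

1/25


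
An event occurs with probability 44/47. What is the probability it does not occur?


P(A') = 1 - P(A) = 1 - 44/47 = 3/47

3/47


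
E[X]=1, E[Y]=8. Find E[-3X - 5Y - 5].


E[-3X - 5Y - 5] = -3*E[X] - 5*E[Y] - 5
= (-3)*(1) + (-5)*(8) + (-5)
= -3 - 40 - 5 = -48

-48


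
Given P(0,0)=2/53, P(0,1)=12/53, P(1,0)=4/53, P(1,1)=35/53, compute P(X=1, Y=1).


Read from table: P(X=1, Y=1) = 35/53

35/53


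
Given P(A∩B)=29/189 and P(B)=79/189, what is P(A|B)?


P(A|B) = P(A∩B)/P(B) = (29/189)/(79/189) = 29/79

29/79


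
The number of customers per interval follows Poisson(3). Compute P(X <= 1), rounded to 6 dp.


P(X<=1) = e^(-3)*3^0/0! + e^(-3)*3^1/1!
≈ 0.0497870684 + 0.1493612051
= 0.1991482735
≈ 0.199148

0.199148


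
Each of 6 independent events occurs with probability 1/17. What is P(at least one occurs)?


P(at least one) = 1 - P(none)
P(none) = (1 - 1/17)^6 = (16/17)^6 = 16777216/24137569
P(at least one) = 1 - 16777216/24137569 = 7360353/24137569

7360353/24137569


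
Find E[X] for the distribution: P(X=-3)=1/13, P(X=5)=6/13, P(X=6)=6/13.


E[X] = sum(x * P(x))
= -3*1/13 + 5*6/13 + 6*6/13
= 63/13

63/13


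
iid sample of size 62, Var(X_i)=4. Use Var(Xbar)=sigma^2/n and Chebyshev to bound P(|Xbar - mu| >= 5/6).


Var(Xbar) = Var(X)/n = 4/62
Chebyshev: P(|Xbar-mu| >= 5/6) <= Var(Xbar)/(5/6)^2 = (2/31)/(25/36) = 72/775

72/775


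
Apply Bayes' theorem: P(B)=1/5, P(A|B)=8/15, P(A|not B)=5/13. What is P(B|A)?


P(A) = P(A|B)P(B) + P(A|B')P(B') = 8/15*1/5 + 5/13*4/5 = 404/975
P(B|A) = P(A|B)P(B)/P(A) = (8/75)/(404/975) = 26/101

26/101


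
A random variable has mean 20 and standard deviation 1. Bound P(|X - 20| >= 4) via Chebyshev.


k = 4/1 = 4
Chebyshev: P(|X-mu| >= k*sigma) <= 1/k^2 = 1/4^2 = 1/16

1/16


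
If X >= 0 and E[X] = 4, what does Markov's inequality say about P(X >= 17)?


Markov: P(X >= a) <= E[X]/a
P(X >= 17) <= 4/17

4/17


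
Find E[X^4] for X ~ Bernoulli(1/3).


For Bernoulli: X in {0,1}
E[X^4] = 0^4*(1-1/3) + 1^4*1/3 = 1/3

1/3


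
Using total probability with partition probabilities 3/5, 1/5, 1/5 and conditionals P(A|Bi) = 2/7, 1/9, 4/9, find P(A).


P(A) = P(A|B1)P(B1) + P(A|B2)P(B2) + P(A|B3)P(B3)
= 2/7*3/5 + 1/9*1/5 + 4/9*1/5
= 6/35 + 1/45 + 4/45 = 89/315

89/315


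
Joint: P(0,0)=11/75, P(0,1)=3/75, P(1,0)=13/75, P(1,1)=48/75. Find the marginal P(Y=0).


P(Y=0) = P(0,0)+P(1,0) = 11/75 + 13/75 = 24/75 = 8/25

8/25


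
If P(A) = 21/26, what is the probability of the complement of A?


P(A') = 1 - P(A) = 1 - 21/26 = 5/26

5/26


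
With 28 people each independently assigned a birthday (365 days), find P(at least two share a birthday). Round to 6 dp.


P(all different) = prod((365-i)/365 for i=0..27) = 0.345539
P(at least one match) = 1 - 0.345539 = 0.654461

0.654461


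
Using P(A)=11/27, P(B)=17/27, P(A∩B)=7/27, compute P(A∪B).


P(A∪B) = P(A) + P(B) - P(A∩B)
= 11/27 + 17/27 - 7/27 = 7/9

7/9


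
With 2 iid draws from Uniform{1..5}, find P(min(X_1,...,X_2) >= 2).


P(min >= 2) = P(all X_i >= 2) = (P(X_1 >= 2))^2
= (4/5)^2 = 16/25

16/25


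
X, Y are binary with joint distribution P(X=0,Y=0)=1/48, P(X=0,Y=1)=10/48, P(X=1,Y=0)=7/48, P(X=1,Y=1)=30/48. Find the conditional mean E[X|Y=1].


P(Y=1) = 40/48
E[X|Y=1] = (0*10 + 1*30)/40 = 30/40 = 3/4

3/4


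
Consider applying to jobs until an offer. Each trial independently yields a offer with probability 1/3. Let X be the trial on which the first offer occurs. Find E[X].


For geometric (trials until first success), E[X] = 1/p = 1/(1/3) = 3

3


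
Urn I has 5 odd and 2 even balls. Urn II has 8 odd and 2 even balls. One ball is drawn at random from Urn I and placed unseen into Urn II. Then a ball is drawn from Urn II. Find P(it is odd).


P(transfer odd) = 5/7; P(transfer even) = 2/7
If odd transferred: Urn II has 9 odd of 11, so P(odd|odd moved) = 9/11
If even transferred: Urn II has 8 odd of 11, so P(odd|even moved) = 8/11
By total probability: P(odd) = 5/7*9/11 + 2/7*8/11 = 61/77

61/77


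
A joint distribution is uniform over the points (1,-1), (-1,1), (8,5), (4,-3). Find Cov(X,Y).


E[X]=3, E[Y]=1/2, E[XY]=13/2
Cov(X,Y) = E[XY] - E[X]E[Y] = 13/2 - 3*1/2 = 5

5


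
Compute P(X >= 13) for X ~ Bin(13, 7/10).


P(X>=13) = P(X=13)
= 96889010407/10000000000000
= 96889010407/10000000000000

96889010407/10000000000000


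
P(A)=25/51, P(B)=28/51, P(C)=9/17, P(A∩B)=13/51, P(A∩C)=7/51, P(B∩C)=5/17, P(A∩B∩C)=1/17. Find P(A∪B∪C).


P(A∪B∪C) = P(A)+P(B)+P(C) - P(AB)-P(AC)-P(BC) + P(ABC)
= 25/51+28/51+9/17 - 13/51-7/51-5/17 + 1/17
= 16/17

16/17


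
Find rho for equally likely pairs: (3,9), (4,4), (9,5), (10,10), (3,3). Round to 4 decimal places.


Cov(X,Y) = 3.4400, Var(X) = 9.3600, Var(Y) = 7.7600
rho = Cov/(sqrt(VarX)*sqrt(VarY)) = 0.4036

0.4036


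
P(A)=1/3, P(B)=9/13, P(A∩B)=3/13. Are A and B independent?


P(A)*P(B) = 1/3*9/13 = 3/13
P(A∩B) = 3/13, which equals P(A)P(B), so independent

Yes, A and B are independent


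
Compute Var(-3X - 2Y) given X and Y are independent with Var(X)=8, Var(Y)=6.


Independence => Cov(X,Y)=0
Var(-3X - 2Y) = (-3)^2*Var(X) + (-2)^2*Var(Y)
= 9*8 + 4*6 = 96

96


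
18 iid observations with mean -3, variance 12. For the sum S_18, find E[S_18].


E[S_n] = n*E[X_1] = 18*-3 = -54

-54


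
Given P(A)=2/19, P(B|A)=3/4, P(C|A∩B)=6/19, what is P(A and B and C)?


P(A∩B∩C) = P(A) * P(B|A) * P(C|A∩B)
= 2/19 * 3/4 * 6/19
= 3/38 * 6/19 = 9/361

9/361


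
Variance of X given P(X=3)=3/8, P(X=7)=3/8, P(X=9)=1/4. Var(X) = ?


E[X] = 6, E[X^2] = 42
Var(X) = E[X^2] - (E[X])^2 = 42 - (6)^2 = 6

6


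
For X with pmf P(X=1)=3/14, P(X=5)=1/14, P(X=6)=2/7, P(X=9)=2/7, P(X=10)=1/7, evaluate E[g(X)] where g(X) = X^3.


E[X^3] = sum(g(x)*P(x))
= 1*3/14 + 125*1/14 + 216*2/7 + 729*2/7 + 1000*1/7
= 422

422


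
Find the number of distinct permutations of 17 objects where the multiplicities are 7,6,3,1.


17! = 355687428096000
Denominator: 7!=5040 * 6!=720 * 3!=6 * 1!=1
Coefficient = 355687428096000 / 21772800 = 16336320

16336320


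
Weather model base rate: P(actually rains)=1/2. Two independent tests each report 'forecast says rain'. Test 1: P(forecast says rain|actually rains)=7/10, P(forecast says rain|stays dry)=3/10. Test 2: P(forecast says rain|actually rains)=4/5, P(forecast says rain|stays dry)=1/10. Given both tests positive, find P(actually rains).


After test 1: P(+) = 7/10*1/2 + 3/10*1/2 = 1/2
P(B|+) = (7/20)/(1/2) = 7/10
After test 2 (use post1 as new prior): P(+) = 4/5*7/10 + 1/10*3/10 = 59/100
P(B|+,+) = (14/25)/(59/100) = 56/59

56/59


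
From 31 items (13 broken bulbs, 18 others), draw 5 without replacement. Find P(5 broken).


P(X=5) = C(13,5)*C(18,0) / C(31,5)
= 1287*1 / 169911
= 1287/169911 = 143/18879

143/18879
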